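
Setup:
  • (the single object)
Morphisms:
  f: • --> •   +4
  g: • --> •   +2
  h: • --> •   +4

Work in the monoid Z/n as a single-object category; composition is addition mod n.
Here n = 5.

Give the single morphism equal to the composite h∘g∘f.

  0 +4≡4 +2≡1 +4≡0  (mod 5)
composite: +0

Answer: +0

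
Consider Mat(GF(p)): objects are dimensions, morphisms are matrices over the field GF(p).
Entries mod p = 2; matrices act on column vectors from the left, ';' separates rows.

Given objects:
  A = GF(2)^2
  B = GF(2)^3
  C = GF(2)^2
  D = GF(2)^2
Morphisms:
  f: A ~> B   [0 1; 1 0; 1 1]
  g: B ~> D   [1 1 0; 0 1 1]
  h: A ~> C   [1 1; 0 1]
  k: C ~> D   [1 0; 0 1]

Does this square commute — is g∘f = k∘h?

Along f;g (path 1):
  e0=[1,0] f~>[0,1,1] g~>[1,0]
  e1=[0,1] f~>[1,0,1] g~>[1,1]
  result₁ = [1 1; 0 1]
Along h;k (path 2):
  e0=[1,0] h~>[1,0] k~>[1,0]
  e1=[0,1] h~>[1,1] k~>[1,1]
  result₂ = [1 1; 0 1]
Equal? same morphism ✓

Answer: COMMUTES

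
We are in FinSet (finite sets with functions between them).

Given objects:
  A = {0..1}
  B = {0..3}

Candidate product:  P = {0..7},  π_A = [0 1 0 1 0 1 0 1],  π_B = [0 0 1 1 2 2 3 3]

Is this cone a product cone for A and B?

Answer: VALID PRODUCT

Trace:
|A|·|B| = 2·4 = 8;  |P| = 8
Check the pairing map k ↦ (π_A(k), π_B(k)):
  0 -> (0,0)
  1 -> (1,0)
  2 -> (0,1)
  3 -> (1,1)
  4 -> (0,2)
  5 -> (1,2)
  6 -> (0,3)
  7 -> (1,3)
distinct pairs in image: 8 / 8 needed
  → bijection onto A×B; projections well-typed.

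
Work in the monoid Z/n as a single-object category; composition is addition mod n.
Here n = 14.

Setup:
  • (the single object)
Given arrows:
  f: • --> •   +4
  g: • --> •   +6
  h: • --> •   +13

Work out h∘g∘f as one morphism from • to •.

  0 +4≡4 +6≡10 +13≡9  (mod 14)
⟦path⟧: +9

Answer: +9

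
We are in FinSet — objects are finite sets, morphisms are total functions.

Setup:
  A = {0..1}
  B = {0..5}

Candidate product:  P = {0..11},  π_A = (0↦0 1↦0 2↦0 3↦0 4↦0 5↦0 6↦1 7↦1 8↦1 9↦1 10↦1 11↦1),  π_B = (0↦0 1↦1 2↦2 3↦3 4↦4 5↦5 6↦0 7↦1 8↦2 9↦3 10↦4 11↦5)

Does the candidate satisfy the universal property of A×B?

|A|·|B| = 2·6 = 12;  |P| = 12
Check the pairing map k ↦ (π_A(k), π_B(k)):
  0 ↦ (0,0)
  1 ↦ (0,1)
  2 ↦ (0,2)
  3 ↦ (0,3)
  4 ↦ (0,4)
  5 ↦ (0,5)
  6 ↦ (1,0)
  7 ↦ (1,1)
  8 ↦ (1,2)
  9 ↦ (1,3)
  10 ↦ (1,4)
  11 ↦ (1,5)
distinct pairs in image: 12 / 12 needed
  → bijection onto A×B; projections well-typed.

Answer: VALID PRODUCT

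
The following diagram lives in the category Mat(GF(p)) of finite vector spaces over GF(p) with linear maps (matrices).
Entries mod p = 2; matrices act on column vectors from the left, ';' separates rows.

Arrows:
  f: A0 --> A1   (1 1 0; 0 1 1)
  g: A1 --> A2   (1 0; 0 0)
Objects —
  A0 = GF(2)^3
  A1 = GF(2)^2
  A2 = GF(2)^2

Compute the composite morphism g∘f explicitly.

Answer: (1 1 0; 0 0 0)

Derivation:
  e0=⟨1,0,0⟩ f-->⟨1,0⟩ g-->⟨1,0⟩
  e1=⟨0,1,0⟩ f-->⟨1,1⟩ g-->⟨1,0⟩
  e2=⟨0,0,1⟩ f-->⟨0,1⟩ g-->⟨0,0⟩
⟦path⟧: (1 1 0; 0 0 0)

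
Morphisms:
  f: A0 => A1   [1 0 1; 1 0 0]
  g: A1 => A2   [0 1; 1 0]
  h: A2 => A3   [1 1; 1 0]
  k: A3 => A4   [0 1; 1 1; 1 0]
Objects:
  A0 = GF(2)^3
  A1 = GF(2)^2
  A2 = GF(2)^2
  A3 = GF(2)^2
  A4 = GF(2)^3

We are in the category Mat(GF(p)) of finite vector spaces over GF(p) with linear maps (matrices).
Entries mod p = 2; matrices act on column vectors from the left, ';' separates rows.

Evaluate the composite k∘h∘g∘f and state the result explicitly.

Answer: [1 0 0; 1 0 1; 0 0 1]

Work:
  e0=⟨1,0,0⟩ f=>⟨1,1⟩ g=>⟨1,1⟩ h=>⟨0,1⟩ k=>⟨1,1,0⟩
  e1=⟨0,1,0⟩ f=>⟨0,0⟩ g=>⟨0,0⟩ h=>⟨0,0⟩ k=>⟨0,0,0⟩
  e2=⟨0,0,1⟩ f=>⟨1,0⟩ g=>⟨0,1⟩ h=>⟨1,0⟩ k=>⟨0,1,1⟩
result: [1 0 0; 1 0 1; 0 0 1]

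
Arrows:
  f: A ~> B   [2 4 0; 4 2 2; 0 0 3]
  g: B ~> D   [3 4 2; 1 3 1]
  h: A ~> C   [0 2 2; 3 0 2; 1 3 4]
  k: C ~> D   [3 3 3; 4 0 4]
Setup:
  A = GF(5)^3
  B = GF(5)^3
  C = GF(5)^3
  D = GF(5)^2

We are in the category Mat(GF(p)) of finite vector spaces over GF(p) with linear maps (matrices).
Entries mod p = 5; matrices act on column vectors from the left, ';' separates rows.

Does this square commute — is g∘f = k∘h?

Answer: COMMUTES

Work:
Path 1 = f;g:
  e0=[1,0,0] f~>[2,4,0] g~>[2,4]
  e1=[0,1,0] f~>[4,2,0] g~>[0,0]
  e2=[0,0,1] f~>[0,2,3] g~>[4,4]
  composite₁ = [2 0 4; 4 0 4]
Path 2 = h;k:
  e0=[1,0,0] h~>[0,3,1] k~>[2,4]
  e1=[0,1,0] h~>[2,0,3] k~>[0,0]
  e2=[0,0,1] h~>[2,2,4] k~>[4,4]
  composite₂ = [2 0 4; 4 0 4]
Equal? same morphism ✓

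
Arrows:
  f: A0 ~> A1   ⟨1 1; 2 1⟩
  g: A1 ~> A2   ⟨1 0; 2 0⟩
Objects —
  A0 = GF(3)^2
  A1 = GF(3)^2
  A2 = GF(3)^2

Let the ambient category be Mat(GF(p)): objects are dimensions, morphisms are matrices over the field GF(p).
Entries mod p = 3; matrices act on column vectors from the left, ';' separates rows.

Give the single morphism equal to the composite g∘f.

Answer: ⟨1 1; 2 2⟩

Derivation:
  e0=[1,0] f~>[1,2] g~>[1,2]
  e1=[0,1] f~>[1,1] g~>[1,2]
composite: ⟨1 1; 2 2⟩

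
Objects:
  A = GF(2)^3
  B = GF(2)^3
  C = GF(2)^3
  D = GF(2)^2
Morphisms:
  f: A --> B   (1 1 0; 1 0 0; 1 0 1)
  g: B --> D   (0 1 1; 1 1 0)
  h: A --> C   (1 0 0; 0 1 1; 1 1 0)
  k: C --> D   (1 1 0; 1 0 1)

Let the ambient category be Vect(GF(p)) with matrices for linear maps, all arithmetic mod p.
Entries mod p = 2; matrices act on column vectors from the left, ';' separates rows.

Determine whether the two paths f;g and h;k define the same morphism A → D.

Answer: DOES NOT COMMUTE

Work:
1) trace f;g:
  e0=⟨1,0,0⟩ f-->⟨1,1,1⟩ g-->⟨0,0⟩
  e1=⟨0,1,0⟩ f-->⟨1,0,0⟩ g-->⟨0,1⟩
  e2=⟨0,0,1⟩ f-->⟨0,0,1⟩ g-->⟨1,0⟩
  result₁ = (0 0 1; 0 1 0)
2) trace h;k:
  e0=⟨1,0,0⟩ h-->⟨1,0,1⟩ k-->⟨1,0⟩
  e1=⟨0,1,0⟩ h-->⟨0,1,1⟩ k-->⟨1,1⟩
  e2=⟨0,0,1⟩ h-->⟨0,1,0⟩ k-->⟨1,0⟩
  result₂ = (1 1 1; 0 1 0)
Equal? NO — does not commute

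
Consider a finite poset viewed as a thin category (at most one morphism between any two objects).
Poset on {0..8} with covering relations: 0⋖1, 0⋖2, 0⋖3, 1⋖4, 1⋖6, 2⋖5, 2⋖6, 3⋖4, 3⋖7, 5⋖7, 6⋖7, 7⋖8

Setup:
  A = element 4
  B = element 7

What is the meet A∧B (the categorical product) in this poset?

Common predecessors of 4,7: {0,1,3}
  maximal lower bounds 1 and 3 are incomparable: neither 1≤3 nor 3≤1
→ no greatest lower bound exists

Answer: NO MEET EXISTS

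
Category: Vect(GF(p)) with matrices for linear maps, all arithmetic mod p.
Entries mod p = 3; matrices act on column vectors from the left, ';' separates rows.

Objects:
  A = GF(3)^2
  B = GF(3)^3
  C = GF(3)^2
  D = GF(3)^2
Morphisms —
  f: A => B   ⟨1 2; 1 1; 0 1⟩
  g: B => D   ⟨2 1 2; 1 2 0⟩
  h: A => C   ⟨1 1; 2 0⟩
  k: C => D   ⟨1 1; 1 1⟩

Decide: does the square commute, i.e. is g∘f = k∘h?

Answer: COMMUTES

Derivation:
Along f;g (path 1):
  e0=⟨1,0⟩ f=>⟨1,1,0⟩ g=>⟨0,0⟩
  e1=⟨0,1⟩ f=>⟨2,1,1⟩ g=>⟨1,1⟩
  composite₁ = ⟨0 1; 0 1⟩
Along h;k (path 2):
  e0=⟨1,0⟩ h=>⟨1,2⟩ k=>⟨0,0⟩
  e1=⟨0,1⟩ h=>⟨1,0⟩ k=>⟨1,1⟩
  composite₂ = ⟨0 1; 0 1⟩
Equal? YES — commutes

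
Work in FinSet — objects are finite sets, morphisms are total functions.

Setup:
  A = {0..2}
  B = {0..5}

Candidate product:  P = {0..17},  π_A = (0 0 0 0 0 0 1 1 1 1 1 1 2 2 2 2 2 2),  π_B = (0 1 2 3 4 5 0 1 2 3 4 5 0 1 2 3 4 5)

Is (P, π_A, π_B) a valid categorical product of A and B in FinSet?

|A|·|B| = 3·6 = 18;  |P| = 18
Check the pairing map k ↦ (π_A(k), π_B(k)):
  0 : (0,0)
  1 : (0,1)
  2 : (0,2)
  3 : (0,3)
  4 : (0,4)
  5 : (0,5)
  6 : (1,0)
  7 : (1,1)
  8 : (1,2)
  9 : (1,3)
  10 : (1,4)
  11 : (1,5)
  12 : (2,0)
  13 : (2,1)
  14 : (2,2)
  15 : (2,3)
  16 : (2,4)
  17 : (2,5)
distinct pairs in image: 18 / 18 needed
  → bijection onto A×B; projections well-typed.

Answer: VALID PRODUCT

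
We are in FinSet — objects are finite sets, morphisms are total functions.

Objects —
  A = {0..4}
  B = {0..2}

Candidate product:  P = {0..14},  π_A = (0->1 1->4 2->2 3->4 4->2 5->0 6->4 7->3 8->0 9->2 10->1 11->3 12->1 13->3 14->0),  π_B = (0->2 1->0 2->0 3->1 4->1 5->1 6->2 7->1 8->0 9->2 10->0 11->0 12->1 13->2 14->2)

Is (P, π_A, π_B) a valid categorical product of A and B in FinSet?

|A|·|B| = 5·3 = 15;  |P| = 15
Check the pairing map k ↦ (π_A(k), π_B(k)):
  0 -> (1,2)
  1 -> (4,0)
  2 -> (2,0)
  3 -> (4,1)
  4 -> (2,1)
  5 -> (0,1)
  6 -> (4,2)
  7 -> (3,1)
  8 -> (0,0)
  9 -> (2,2)
  10 -> (1,0)
  11 -> (3,0)
  12 -> (1,1)
  13 -> (3,2)
  14 -> (0,2)
distinct pairs in image: 15 / 15 needed
  → bijection onto A×B; projections well-typed.

Answer: VALID PRODUCT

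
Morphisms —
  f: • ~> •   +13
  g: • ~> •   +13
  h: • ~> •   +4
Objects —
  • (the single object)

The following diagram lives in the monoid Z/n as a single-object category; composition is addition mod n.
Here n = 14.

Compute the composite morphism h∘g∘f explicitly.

Answer: +2

Trace:
  0 +13≡13 +13≡12 +4≡2  (mod 14)
result: +2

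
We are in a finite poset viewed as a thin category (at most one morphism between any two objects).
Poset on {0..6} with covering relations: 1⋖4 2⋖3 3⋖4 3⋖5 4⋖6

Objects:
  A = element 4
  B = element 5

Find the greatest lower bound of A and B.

{x : x<=A ∧ x<=B} = {2,3}  (A=4, B=5)
  2 <= 3
  3 <= 3
glb = 3

Answer: A∧B = 3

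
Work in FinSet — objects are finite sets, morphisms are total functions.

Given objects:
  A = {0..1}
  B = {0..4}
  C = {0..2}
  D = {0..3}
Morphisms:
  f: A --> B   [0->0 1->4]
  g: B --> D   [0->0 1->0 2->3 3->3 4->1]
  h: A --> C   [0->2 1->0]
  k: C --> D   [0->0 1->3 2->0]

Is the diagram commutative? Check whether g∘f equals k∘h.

1) trace f;g:
  0 f-->0 g-->0
  1 f-->4 g-->1
  ⟦path⟧₁ = [0->0 1->1]
2) trace h;k:
  0 h-->2 k-->0
  1 h-->0 k-->0
  ⟦path⟧₂ = [0->0 1->0]
Equal? distinct morphisms ✗

Answer: DOES NOT COMMUTE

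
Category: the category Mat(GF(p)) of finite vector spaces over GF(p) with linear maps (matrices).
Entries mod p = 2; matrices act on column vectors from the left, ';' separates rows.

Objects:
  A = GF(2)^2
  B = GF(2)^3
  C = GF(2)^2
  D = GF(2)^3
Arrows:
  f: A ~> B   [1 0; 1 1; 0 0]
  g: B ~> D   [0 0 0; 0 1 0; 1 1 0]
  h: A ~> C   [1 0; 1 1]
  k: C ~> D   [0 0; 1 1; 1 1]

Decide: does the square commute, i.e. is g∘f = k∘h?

Answer: DOES NOT COMMUTE

Derivation:
Path 1 = f;g:
  e0=⟨1,0⟩ f~>⟨1,1,0⟩ g~>⟨0,1,0⟩
  e1=⟨0,1⟩ f~>⟨0,1,0⟩ g~>⟨0,1,1⟩
  composite₁ = [0 0; 1 1; 0 1]
Path 2 = h;k:
  e0=⟨1,0⟩ h~>⟨1,1⟩ k~>⟨0,0,0⟩
  e1=⟨0,1⟩ h~>⟨0,1⟩ k~>⟨0,1,1⟩
  composite₂ = [0 0; 0 1; 0 1]
Equal? differ; not commutative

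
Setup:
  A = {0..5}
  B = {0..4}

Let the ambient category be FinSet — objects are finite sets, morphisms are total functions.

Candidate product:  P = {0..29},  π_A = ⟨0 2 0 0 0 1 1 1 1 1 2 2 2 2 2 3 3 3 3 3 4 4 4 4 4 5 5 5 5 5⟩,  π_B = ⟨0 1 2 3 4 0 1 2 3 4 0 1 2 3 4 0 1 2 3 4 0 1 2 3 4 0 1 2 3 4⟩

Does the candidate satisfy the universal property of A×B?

Answer: NOT A VALID PRODUCT — duplicate pair at indices 11,1

Work:
|A|·|B| = 6·5 = 30;  |P| = 30
Check the pairing map k ↦ (π_A(k), π_B(k)):
  0 -> (0,0)
  1 -> (2,1)
  2 -> (0,2)
  3 -> (0,3)
  4 -> (0,4)
  5 -> (1,0)
  6 -> (1,1)
  7 -> (1,2)
  8 -> (1,3)
  9 -> (1,4)
  10 -> (2,0)
  11 -> (2,1)  ✗ repeats pair of k=1
  12 -> (2,2)
  13 -> (2,3)
  14 -> (2,4)
  15 -> (3,0)
  16 -> (3,1)
  17 -> (3,2)
  18 -> (3,3)
  19 -> (3,4)
  20 -> (4,0)
  21 -> (4,1)
  22 -> (4,2)
  23 -> (4,3)
  24 -> (4,4)
  25 -> (5,0)
  26 -> (5,1)
  27 -> (5,2)
  28 -> (5,3)
  29 -> (5,4)
distinct pairs in image: 29 / 30 needed
  → (2,1) hit at k=1 and k=11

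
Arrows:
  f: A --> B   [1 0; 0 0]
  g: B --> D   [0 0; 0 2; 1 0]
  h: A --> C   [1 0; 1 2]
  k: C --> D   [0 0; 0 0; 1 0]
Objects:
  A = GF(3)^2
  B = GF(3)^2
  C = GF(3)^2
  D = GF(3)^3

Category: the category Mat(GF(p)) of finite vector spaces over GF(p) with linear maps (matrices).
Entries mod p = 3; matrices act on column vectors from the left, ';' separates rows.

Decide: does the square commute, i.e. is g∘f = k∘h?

Answer: COMMUTES

Derivation:
1) trace f;g:
  e0=⟨1,0⟩ f-->⟨1,0⟩ g-->⟨0,0,1⟩
  e1=⟨0,1⟩ f-->⟨0,0⟩ g-->⟨0,0,0⟩
  composite₁ = [0 0; 0 0; 1 0]
2) trace h;k:
  e0=⟨1,0⟩ h-->⟨1,1⟩ k-->⟨0,0,1⟩
  e1=⟨0,1⟩ h-->⟨0,2⟩ k-->⟨0,0,0⟩
  composite₂ = [0 0; 0 0; 1 0]
Equal? YES — commutes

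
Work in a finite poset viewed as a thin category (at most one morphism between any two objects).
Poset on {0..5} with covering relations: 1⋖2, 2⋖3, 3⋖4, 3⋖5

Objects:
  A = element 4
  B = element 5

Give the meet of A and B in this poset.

Common predecessors of 4,5: {1,2,3}
  1 ⊑ 3
  2 ⊑ 3
  3 ⊑ 3
glb = 3

Answer: A∧B = 3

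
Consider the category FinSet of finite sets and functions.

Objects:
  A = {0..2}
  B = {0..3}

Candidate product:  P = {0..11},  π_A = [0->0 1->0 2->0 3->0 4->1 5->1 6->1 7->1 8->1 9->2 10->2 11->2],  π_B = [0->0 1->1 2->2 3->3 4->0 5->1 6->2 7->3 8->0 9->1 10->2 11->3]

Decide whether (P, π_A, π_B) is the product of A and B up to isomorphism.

|A|·|B| = 3·4 = 12;  |P| = 12
Check the pairing map k ↦ (π_A(k), π_B(k)):
  0 -> (0,0)
  1 -> (0,1)
  2 -> (0,2)
  3 -> (0,3)
  4 -> (1,0)
  5 -> (1,1)
  6 -> (1,2)
  7 -> (1,3)
  8 -> (1,0)  ✗ repeats pair of k=4
  9 -> (2,1)
  10 -> (2,2)
  11 -> (2,3)
distinct pairs in image: 11 / 12 needed
  → (1,0) hit at k=4 and k=8

Answer: NOT A VALID PRODUCT — duplicate pair at indices 4,8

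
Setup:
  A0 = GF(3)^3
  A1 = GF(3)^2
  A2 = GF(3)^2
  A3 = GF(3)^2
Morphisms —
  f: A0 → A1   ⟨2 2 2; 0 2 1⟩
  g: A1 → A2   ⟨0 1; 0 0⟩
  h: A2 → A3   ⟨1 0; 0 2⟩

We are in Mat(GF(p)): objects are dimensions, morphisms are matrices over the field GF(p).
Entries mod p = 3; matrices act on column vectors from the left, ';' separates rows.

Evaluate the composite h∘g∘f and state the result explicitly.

  e0=⟨1,0,0⟩ f→⟨2,0⟩ g→⟨0,0⟩ h→⟨0,0⟩
  e1=⟨0,1,0⟩ f→⟨2,2⟩ g→⟨2,0⟩ h→⟨2,0⟩
  e2=⟨0,0,1⟩ f→⟨2,1⟩ g→⟨1,0⟩ h→⟨1,0⟩
composite: ⟨0 2 1; 0 0 0⟩

Answer: ⟨0 2 1; 0 0 0⟩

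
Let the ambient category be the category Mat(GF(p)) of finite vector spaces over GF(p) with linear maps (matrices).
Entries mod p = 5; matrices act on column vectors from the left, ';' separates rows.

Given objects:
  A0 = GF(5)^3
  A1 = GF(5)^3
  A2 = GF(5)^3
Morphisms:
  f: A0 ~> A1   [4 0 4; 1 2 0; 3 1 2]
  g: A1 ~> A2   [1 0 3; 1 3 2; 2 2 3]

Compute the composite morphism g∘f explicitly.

  e0=(1,0,0) f~>(4,1,3) g~>(3,3,4)
  e1=(0,1,0) f~>(0,2,1) g~>(3,3,2)
  e2=(0,0,1) f~>(4,0,2) g~>(0,3,4)
composite: [3 3 0; 3 3 3; 4 2 4]

Answer: [3 3 0; 3 3 3; 4 2 4]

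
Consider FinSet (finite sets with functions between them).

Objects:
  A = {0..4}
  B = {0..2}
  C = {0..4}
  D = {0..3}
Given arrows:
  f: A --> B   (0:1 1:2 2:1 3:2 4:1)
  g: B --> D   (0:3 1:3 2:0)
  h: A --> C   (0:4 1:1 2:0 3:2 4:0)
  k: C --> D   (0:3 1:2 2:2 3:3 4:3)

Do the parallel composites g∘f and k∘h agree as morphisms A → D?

1) trace f;g:
  0 f-->1 g-->3
  1 f-->2 g-->0
  2 f-->1 g-->3
  3 f-->2 g-->0
  4 f-->1 g-->3
  result₁ = (0:3 1:0 2:3 3:0 4:3)
2) trace h;k:
  0 h-->4 k-->3
  1 h-->1 k-->2
  2 h-->0 k-->3
  3 h-->2 k-->2
  4 h-->0 k-->3
  result₂ = (0:3 1:2 2:3 3:2 4:3)
Equal? distinct morphisms ✗

Answer: DOES NOT COMMUTE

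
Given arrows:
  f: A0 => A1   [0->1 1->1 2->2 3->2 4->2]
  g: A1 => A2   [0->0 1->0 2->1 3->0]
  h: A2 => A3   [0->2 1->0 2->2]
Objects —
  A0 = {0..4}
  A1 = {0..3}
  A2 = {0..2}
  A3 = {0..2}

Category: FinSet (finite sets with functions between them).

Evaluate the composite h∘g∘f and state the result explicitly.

  0 f=>1 g=>0 h=>2
  1 f=>1 g=>0 h=>2
  2 f=>2 g=>1 h=>0
  3 f=>2 g=>1 h=>0
  4 f=>2 g=>1 h=>0
result: [0->2 1->2 2->0 3->0 4->0]

Answer: [0->2 1->2 2->0 3->0 4->0]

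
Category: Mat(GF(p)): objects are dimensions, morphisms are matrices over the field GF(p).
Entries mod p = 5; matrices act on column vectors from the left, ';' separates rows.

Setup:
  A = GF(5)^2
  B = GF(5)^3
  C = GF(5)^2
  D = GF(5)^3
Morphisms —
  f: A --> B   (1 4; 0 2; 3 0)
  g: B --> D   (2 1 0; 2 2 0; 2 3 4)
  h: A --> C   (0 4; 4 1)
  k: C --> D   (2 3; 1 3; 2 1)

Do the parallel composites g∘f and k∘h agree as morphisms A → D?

Answer: DOES NOT COMMUTE

Work:
Along f;g (path 1):
  e0=(1,0) f-->(1,0,3) g-->(2,2,4)
  e1=(0,1) f-->(4,2,0) g-->(0,2,4)
  composite₁ = (2 0; 2 2; 4 4)
Along h;k (path 2):
  e0=(1,0) h-->(0,4) k-->(2,2,4)
  e1=(0,1) h-->(4,1) k-->(1,2,4)
  composite₂ = (2 1; 2 2; 4 4)
Equal? NO — does not commute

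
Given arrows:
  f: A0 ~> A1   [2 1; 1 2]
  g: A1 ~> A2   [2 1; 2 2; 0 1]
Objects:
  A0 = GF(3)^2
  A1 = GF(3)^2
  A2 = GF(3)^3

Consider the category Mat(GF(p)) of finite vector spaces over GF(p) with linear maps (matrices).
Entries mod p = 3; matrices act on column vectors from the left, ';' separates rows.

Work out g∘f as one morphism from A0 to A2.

  e0=(1,0) f~>(2,1) g~>(2,0,1)
  e1=(0,1) f~>(1,2) g~>(1,0,2)
⟦path⟧: [2 1; 0 0; 1 2]

Answer: [2 1; 0 0; 1 2]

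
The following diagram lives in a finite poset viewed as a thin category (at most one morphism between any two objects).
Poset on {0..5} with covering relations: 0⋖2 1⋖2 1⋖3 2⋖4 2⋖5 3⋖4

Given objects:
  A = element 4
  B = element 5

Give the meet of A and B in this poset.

Answer: A∧B = 2

Derivation:
Lower bounds of A=4 and B=5: {0,1,2}
  0 <= 2
  1 <= 2
  2 <= 2
glb = 2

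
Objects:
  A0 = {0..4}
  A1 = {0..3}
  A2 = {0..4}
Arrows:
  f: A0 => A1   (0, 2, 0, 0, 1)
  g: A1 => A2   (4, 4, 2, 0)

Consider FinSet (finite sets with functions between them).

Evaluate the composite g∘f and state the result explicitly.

Answer: (4, 2, 4, 4, 4)

Work:
  0 f=>0 g=>4
  1 f=>2 g=>2
  2 f=>0 g=>4
  3 f=>0 g=>4
  4 f=>1 g=>4
⟦path⟧: (4, 2, 4, 4, 4)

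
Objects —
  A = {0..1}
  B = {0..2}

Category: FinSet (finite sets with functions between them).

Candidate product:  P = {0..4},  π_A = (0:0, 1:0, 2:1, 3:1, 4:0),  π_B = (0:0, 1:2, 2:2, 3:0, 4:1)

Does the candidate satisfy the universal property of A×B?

|A|·|B| = 2·3 = 6;  |P| = 5
  → cardinalities differ; no bijection possible.

Answer: NOT A VALID PRODUCT — |P|=5 ≠ |A|·|B|=6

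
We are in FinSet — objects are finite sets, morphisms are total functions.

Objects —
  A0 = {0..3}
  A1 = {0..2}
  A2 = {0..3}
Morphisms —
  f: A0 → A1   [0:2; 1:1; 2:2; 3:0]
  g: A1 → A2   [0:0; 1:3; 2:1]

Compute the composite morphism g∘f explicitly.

  0 f→2 g→1
  1 f→1 g→3
  2 f→2 g→1
  3 f→0 g→0
composite: [0:1; 1:3; 2:1; 3:0]

Answer: [0:1; 1:3; 2:1; 3:0]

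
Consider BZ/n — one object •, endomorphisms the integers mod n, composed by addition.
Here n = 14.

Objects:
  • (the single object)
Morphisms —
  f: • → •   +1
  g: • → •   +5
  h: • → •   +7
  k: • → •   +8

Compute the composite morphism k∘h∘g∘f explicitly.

  0 +1≡1 +5≡6 +7≡13 +8≡7  (mod 14)
composite: +7

Answer: +7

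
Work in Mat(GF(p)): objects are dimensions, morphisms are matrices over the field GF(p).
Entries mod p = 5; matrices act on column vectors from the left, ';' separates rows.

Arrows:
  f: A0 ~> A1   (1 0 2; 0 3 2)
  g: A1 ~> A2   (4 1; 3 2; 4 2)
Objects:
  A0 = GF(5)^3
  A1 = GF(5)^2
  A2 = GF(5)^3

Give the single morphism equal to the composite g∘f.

Answer: (4 3 0; 3 1 0; 4 1 2)

Trace:
  e0=[1,0,0] f~>[1,0] g~>[4,3,4]
  e1=[0,1,0] f~>[0,3] g~>[3,1,1]
  e2=[0,0,1] f~>[2,2] g~>[0,0,2]
⟦path⟧: (4 3 0; 3 1 0; 4 1 2)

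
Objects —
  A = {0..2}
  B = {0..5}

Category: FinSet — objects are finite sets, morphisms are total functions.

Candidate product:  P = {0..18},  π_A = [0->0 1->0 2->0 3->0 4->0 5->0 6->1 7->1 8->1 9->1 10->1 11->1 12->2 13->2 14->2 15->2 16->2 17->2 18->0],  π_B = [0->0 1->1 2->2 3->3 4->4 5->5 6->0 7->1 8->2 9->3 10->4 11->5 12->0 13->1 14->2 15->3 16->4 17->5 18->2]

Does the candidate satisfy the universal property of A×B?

|A|·|B| = 3·6 = 18;  |P| = 19
  → cardinalities differ; no bijection possible.

Answer: NOT A VALID PRODUCT — |P|=19 ≠ |A|·|B|=18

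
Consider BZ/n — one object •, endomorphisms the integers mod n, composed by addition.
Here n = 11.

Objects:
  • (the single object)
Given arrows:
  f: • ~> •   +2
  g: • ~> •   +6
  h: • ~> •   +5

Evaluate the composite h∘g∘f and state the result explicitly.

  0 +2≡2 +6≡8 +5≡2  (mod 11)
⟦path⟧: +2

Answer: +2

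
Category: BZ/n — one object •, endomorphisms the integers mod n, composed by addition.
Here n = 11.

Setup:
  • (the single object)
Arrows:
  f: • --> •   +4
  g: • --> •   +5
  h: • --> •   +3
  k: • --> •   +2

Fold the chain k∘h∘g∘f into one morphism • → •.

Answer: +3

Trace:
  0 +4≡4 +5≡9 +3≡1 +2≡3  (mod 11)
result: +3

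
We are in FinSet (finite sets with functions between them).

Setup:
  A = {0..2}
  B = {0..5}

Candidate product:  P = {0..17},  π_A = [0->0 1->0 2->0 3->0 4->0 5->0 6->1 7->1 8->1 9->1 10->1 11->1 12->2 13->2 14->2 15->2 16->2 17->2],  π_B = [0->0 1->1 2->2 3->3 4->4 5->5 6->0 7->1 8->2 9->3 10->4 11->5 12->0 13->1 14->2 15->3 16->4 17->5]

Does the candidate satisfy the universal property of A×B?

Answer: VALID PRODUCT

Work:
|A|·|B| = 3·6 = 18;  |P| = 18
Check the pairing map k ↦ (π_A(k), π_B(k)):
  0 -> (0,0)
  1 -> (0,1)
  2 -> (0,2)
  3 -> (0,3)
  4 -> (0,4)
  5 -> (0,5)
  6 -> (1,0)
  7 -> (1,1)
  8 -> (1,2)
  9 -> (1,3)
  10 -> (1,4)
  11 -> (1,5)
  12 -> (2,0)
  13 -> (2,1)
  14 -> (2,2)
  15 -> (2,3)
  16 -> (2,4)
  17 -> (2,5)
distinct pairs in image: 18 / 18 needed
  → bijection onto A×B; projections well-typed.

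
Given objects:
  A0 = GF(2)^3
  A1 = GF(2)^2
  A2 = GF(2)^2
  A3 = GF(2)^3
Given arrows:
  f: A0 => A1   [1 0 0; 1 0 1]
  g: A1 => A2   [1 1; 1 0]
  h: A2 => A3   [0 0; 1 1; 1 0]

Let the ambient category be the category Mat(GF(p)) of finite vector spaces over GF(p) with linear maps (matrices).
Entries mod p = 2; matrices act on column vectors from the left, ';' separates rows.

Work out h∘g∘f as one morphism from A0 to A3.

Answer: [0 0 0; 1 0 1; 0 0 1]

Trace:
  e0=[1,0,0] f=>[1,1] g=>[0,1] h=>[0,1,0]
  e1=[0,1,0] f=>[0,0] g=>[0,0] h=>[0,0,0]
  e2=[0,0,1] f=>[0,1] g=>[1,0] h=>[0,1,1]
result: [0 0 0; 1 0 1; 0 0 1]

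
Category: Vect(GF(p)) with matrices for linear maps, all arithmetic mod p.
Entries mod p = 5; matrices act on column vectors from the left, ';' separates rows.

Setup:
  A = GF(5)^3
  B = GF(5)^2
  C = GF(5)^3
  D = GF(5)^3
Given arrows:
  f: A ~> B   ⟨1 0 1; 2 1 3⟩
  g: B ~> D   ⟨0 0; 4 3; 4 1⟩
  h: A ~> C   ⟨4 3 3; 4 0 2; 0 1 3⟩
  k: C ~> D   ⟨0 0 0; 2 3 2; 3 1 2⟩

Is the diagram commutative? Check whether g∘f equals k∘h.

Answer: COMMUTES

Trace:
1) trace f;g:
  e0=⟨1,0,0⟩ f~>⟨1,2⟩ g~>⟨0,0,1⟩
  e1=⟨0,1,0⟩ f~>⟨0,1⟩ g~>⟨0,3,1⟩
  e2=⟨0,0,1⟩ f~>⟨1,3⟩ g~>⟨0,3,2⟩
  ⟦path⟧₁ = ⟨0 0 0; 0 3 3; 1 1 2⟩
2) trace h;k:
  e0=⟨1,0,0⟩ h~>⟨4,4,0⟩ k~>⟨0,0,1⟩
  e1=⟨0,1,0⟩ h~>⟨3,0,1⟩ k~>⟨0,3,1⟩
  e2=⟨0,0,1⟩ h~>⟨3,2,3⟩ k~>⟨0,3,2⟩
  ⟦path⟧₂ = ⟨0 0 0; 0 3 3; 1 1 2⟩
Equal? same morphism ✓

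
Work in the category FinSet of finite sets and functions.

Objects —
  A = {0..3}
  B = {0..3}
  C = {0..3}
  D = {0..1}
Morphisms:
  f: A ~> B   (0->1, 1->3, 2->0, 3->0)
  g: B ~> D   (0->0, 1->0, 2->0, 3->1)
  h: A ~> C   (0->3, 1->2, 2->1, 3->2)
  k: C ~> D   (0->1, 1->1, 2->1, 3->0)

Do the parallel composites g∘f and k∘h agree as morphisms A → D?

Along f;g (path 1):
  0 f~>1 g~>0
  1 f~>3 g~>1
  2 f~>0 g~>0
  3 f~>0 g~>0
  ⟦path⟧₁ = (0->0, 1->1, 2->0, 3->0)
Along h;k (path 2):
  0 h~>3 k~>0
  1 h~>2 k~>1
  2 h~>1 k~>1
  3 h~>2 k~>1
  ⟦path⟧₂ = (0->0, 1->1, 2->1, 3->1)
Equal? differ; not commutative

Answer: DOES NOT COMMUTE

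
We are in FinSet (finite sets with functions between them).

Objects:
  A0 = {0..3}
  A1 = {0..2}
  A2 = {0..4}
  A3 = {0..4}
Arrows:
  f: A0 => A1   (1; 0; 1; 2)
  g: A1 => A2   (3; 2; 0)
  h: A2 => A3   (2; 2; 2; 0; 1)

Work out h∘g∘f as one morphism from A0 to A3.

Answer: (2; 0; 2; 2)

Trace:
  0 f=>1 g=>2 h=>2
  1 f=>0 g=>3 h=>0
  2 f=>1 g=>2 h=>2
  3 f=>2 g=>0 h=>2
⟦path⟧: (2; 0; 2; 2)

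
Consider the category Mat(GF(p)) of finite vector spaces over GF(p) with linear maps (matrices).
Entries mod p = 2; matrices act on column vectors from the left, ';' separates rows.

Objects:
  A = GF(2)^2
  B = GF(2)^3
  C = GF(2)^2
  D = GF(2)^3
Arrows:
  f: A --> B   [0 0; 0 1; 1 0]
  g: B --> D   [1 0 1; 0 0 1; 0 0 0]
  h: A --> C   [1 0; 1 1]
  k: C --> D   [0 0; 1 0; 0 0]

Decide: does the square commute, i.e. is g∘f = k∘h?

Along f;g (path 1):
  e0=⟨1,0⟩ f-->⟨0,0,1⟩ g-->⟨1,1,0⟩
  e1=⟨0,1⟩ f-->⟨0,1,0⟩ g-->⟨0,0,0⟩
  ⟦path⟧₁ = [1 0; 1 0; 0 0]
Along h;k (path 2):
  e0=⟨1,0⟩ h-->⟨1,1⟩ k-->⟨0,1,0⟩
  e1=⟨0,1⟩ h-->⟨0,1⟩ k-->⟨0,0,0⟩
  ⟦path⟧₂ = [0 0; 1 0; 0 0]
Equal? differ; not commutative

Answer: DOES NOT COMMUTE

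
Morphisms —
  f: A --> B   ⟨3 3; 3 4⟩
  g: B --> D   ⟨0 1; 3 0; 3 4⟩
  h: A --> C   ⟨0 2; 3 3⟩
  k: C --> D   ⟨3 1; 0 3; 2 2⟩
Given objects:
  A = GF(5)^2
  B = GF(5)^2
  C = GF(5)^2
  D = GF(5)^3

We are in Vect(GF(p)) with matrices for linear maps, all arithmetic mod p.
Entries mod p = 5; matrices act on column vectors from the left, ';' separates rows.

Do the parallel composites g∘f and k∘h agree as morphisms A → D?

Path 1 = f;g:
  e0=[1,0] f-->[3,3] g-->[3,4,1]
  e1=[0,1] f-->[3,4] g-->[4,4,0]
  result₁ = ⟨3 4; 4 4; 1 0⟩
Path 2 = h;k:
  e0=[1,0] h-->[0,3] k-->[3,4,1]
  e1=[0,1] h-->[2,3] k-->[4,4,0]
  result₂ = ⟨3 4; 4 4; 1 0⟩
Equal? YES — commutes

Answer: COMMUTES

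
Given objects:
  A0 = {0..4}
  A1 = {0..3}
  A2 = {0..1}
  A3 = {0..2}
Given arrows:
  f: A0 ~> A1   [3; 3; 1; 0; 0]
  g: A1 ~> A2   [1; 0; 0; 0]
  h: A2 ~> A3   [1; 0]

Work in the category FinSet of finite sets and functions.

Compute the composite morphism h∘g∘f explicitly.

  0 f~>3 g~>0 h~>1
  1 f~>3 g~>0 h~>1
  2 f~>1 g~>0 h~>1
  3 f~>0 g~>1 h~>0
  4 f~>0 g~>1 h~>0
⟦path⟧: [1; 1; 1; 0; 0]

Answer: [1; 1; 1; 0; 0]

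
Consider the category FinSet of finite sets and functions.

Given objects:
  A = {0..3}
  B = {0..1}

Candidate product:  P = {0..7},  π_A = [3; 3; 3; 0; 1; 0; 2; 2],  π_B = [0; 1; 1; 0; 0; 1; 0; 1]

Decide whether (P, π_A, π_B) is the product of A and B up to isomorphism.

Answer: NOT A VALID PRODUCT — duplicate pair at indices 2,1

Work:
|A|·|B| = 4·2 = 8;  |P| = 8
Check the pairing map k ↦ (π_A(k), π_B(k)):
  0 ↦ (3,0)
  1 ↦ (3,1)
  2 ↦ (3,1)  ✗ repeats pair of k=1
  3 ↦ (0,0)
  4 ↦ (1,0)
  5 ↦ (0,1)
  6 ↦ (2,0)
  7 ↦ (2,1)
distinct pairs in image: 7 / 8 needed
  → (3,1) hit at k=1 and k=2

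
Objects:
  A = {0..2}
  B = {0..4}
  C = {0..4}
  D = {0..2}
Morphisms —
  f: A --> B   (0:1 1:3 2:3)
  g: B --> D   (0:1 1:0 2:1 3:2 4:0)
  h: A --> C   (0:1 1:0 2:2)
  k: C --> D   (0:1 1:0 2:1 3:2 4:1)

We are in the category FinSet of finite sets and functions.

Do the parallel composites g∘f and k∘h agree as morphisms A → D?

Path 1 = f;g:
  0 f-->1 g-->0
  1 f-->3 g-->2
  2 f-->3 g-->2
  ⟦path⟧₁ = (0:0 1:2 2:2)
Path 2 = h;k:
  0 h-->1 k-->0
  1 h-->0 k-->1
  2 h-->2 k-->1
  ⟦path⟧₂ = (0:0 1:1 2:1)
Equal? NO — does not commute

Answer: DOES NOT COMMUTE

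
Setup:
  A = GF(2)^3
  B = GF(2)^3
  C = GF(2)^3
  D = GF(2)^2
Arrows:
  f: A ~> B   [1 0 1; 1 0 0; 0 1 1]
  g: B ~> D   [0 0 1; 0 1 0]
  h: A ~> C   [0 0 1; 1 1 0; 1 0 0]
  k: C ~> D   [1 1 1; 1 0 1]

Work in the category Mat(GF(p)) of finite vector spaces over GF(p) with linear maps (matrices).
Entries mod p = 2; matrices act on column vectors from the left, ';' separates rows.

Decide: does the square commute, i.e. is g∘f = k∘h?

Answer: DOES NOT COMMUTE

Derivation:
1) trace f;g:
  e0=(1,0,0) f~>(1,1,0) g~>(0,1)
  e1=(0,1,0) f~>(0,0,1) g~>(1,0)
  e2=(0,0,1) f~>(1,0,1) g~>(1,0)
  ⟦path⟧₁ = [0 1 1; 1 0 0]
2) trace h;k:
  e0=(1,0,0) h~>(0,1,1) k~>(0,1)
  e1=(0,1,0) h~>(0,1,0) k~>(1,0)
  e2=(0,0,1) h~>(1,0,0) k~>(1,1)
  ⟦path⟧₂ = [0 1 1; 1 0 1]
Equal? NO — does not commute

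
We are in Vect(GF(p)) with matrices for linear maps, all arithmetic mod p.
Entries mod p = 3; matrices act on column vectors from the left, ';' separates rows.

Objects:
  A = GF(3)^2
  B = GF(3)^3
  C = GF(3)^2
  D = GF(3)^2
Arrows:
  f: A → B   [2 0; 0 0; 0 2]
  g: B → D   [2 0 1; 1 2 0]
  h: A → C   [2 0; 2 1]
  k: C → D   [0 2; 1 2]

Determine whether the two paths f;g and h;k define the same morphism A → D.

Path 1 = f;g:
  e0=⟨1,0⟩ f→⟨2,0,0⟩ g→⟨1,2⟩
  e1=⟨0,1⟩ f→⟨0,0,2⟩ g→⟨2,0⟩
  result₁ = [1 2; 2 0]
Path 2 = h;k:
  e0=⟨1,0⟩ h→⟨2,2⟩ k→⟨1,0⟩
  e1=⟨0,1⟩ h→⟨0,1⟩ k→⟨2,2⟩
  result₂ = [1 2; 0 2]
Equal? differ; not commutative

Answer: DOES NOT COMMUTE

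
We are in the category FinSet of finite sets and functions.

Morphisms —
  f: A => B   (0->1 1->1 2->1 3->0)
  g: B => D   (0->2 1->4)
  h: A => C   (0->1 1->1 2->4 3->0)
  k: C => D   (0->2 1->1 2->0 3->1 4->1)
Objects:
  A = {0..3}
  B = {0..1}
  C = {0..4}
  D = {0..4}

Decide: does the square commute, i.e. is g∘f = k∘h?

1) trace f;g:
  0 f=>1 g=>4
  1 f=>1 g=>4
  2 f=>1 g=>4
  3 f=>0 g=>2
  composite₁ = (0->4 1->4 2->4 3->2)
2) trace h;k:
  0 h=>1 k=>1
  1 h=>1 k=>1
  2 h=>4 k=>1
  3 h=>0 k=>2
  composite₂ = (0->1 1->1 2->1 3->2)
Equal? NO — does not commute

Answer: DOES NOT COMMUTE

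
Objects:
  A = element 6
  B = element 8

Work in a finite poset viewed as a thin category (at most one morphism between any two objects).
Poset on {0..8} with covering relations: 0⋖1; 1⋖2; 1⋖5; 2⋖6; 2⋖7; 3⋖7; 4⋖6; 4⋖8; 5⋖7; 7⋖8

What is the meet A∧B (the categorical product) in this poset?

Common predecessors of 6,8: {0,1,2,4}
  maximal lower bounds 2 and 4 are incomparable: neither 2<=4 nor 4<=2
→ no greatest lower bound exists

Answer: NO MEET EXISTS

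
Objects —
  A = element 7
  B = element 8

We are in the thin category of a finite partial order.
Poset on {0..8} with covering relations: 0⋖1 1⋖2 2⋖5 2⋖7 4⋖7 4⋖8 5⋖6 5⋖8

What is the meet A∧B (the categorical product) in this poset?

Common predecessors of 7,8: {0,1,2,4}
  maximal lower bounds 2 and 4 are incomparable: neither 2≤4 nor 4≤2
→ no greatest lower bound exists

Answer: NO MEET EXISTS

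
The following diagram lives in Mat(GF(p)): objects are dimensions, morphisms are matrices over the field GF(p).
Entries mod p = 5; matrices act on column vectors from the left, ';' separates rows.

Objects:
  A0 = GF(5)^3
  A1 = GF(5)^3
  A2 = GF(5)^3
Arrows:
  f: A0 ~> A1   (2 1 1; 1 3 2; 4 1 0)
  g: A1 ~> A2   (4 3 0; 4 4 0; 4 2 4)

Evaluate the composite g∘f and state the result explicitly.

Answer: (1 3 0; 2 1 2; 1 4 3)

Work:
  e0=⟨1,0,0⟩ f~>⟨2,1,4⟩ g~>⟨1,2,1⟩
  e1=⟨0,1,0⟩ f~>⟨1,3,1⟩ g~>⟨3,1,4⟩
  e2=⟨0,0,1⟩ f~>⟨1,2,0⟩ g~>⟨0,2,3⟩
⟦path⟧: (1 3 0; 2 1 2; 1 4 3)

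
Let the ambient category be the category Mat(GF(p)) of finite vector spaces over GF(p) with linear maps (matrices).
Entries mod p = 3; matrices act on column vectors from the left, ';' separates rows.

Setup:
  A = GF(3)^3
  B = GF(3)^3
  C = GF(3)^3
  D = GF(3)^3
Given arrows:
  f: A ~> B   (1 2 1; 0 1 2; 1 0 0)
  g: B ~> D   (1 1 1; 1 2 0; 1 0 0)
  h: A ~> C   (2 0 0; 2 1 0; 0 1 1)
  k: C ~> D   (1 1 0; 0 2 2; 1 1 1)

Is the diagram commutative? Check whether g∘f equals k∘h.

Path 1 = f;g:
  e0=[1,0,0] f~>[1,0,1] g~>[2,1,1]
  e1=[0,1,0] f~>[2,1,0] g~>[0,1,2]
  e2=[0,0,1] f~>[1,2,0] g~>[0,2,1]
  ⟦path⟧₁ = (2 0 0; 1 1 2; 1 2 1)
Path 2 = h;k:
  e0=[1,0,0] h~>[2,2,0] k~>[1,1,1]
  e1=[0,1,0] h~>[0,1,1] k~>[1,1,2]
  e2=[0,0,1] h~>[0,0,1] k~>[0,2,1]
  ⟦path⟧₂ = (1 1 0; 1 1 2; 1 2 1)
Equal? differ; not commutative

Answer: DOES NOT COMMUTE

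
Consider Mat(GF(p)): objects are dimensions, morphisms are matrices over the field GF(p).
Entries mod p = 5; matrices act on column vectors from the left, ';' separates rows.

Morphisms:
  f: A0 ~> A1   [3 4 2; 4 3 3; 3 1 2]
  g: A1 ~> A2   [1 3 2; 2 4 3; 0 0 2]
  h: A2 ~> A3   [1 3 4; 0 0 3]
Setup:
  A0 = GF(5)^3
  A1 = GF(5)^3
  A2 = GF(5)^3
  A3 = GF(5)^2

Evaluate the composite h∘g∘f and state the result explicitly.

  e0=⟨1,0,0⟩ f~>⟨3,4,3⟩ g~>⟨1,1,1⟩ h~>⟨3,3⟩
  e1=⟨0,1,0⟩ f~>⟨4,3,1⟩ g~>⟨0,3,2⟩ h~>⟨2,1⟩
  e2=⟨0,0,1⟩ f~>⟨2,3,2⟩ g~>⟨0,2,4⟩ h~>⟨2,2⟩
result: [3 2 2; 3 1 2]

Answer: [3 2 2; 3 1 2]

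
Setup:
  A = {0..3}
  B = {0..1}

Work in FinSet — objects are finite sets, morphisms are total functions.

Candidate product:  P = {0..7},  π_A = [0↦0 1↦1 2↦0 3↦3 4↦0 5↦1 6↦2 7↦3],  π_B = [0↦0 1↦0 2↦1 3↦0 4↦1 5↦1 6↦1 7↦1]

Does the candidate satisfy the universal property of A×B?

|A|·|B| = 4·2 = 8;  |P| = 8
Check the pairing map k ↦ (π_A(k), π_B(k)):
  0 ↦ (0,0)
  1 ↦ (1,0)
  2 ↦ (0,1)
  3 ↦ (3,0)
  4 ↦ (0,1)  ✗ repeats pair of k=2
  5 ↦ (1,1)
  6 ↦ (2,1)
  7 ↦ (3,1)
distinct pairs in image: 7 / 8 needed
  → (0,1) hit at k=2 and k=4

Answer: NOT A VALID PRODUCT — duplicate pair at indices 4,2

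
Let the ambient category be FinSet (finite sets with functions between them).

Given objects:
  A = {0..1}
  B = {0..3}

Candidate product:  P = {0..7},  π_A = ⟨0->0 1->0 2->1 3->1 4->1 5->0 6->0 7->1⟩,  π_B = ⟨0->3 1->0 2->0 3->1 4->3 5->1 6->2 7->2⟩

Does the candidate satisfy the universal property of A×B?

|A|·|B| = 2·4 = 8;  |P| = 8
Check the pairing map k ↦ (π_A(k), π_B(k)):
  0 -> (0,3)
  1 -> (0,0)
  2 -> (1,0)
  3 -> (1,1)
  4 -> (1,3)
  5 -> (0,1)
  6 -> (0,2)
  7 -> (1,2)
distinct pairs in image: 8 / 8 needed
  → bijection onto A×B; projections well-typed.

Answer: VALID PRODUCT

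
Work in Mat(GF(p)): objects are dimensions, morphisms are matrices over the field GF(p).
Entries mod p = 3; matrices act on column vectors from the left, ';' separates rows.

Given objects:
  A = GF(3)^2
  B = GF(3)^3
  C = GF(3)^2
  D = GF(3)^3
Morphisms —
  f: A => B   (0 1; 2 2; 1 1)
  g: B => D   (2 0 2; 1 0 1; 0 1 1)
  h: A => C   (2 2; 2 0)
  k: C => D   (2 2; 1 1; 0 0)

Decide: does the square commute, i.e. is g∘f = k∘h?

Answer: COMMUTES

Derivation:
1) trace f;g:
  e0=⟨1,0⟩ f=>⟨0,2,1⟩ g=>⟨2,1,0⟩
  e1=⟨0,1⟩ f=>⟨1,2,1⟩ g=>⟨1,2,0⟩
  composite₁ = (2 1; 1 2; 0 0)
2) trace h;k:
  e0=⟨1,0⟩ h=>⟨2,2⟩ k=>⟨2,1,0⟩
  e1=⟨0,1⟩ h=>⟨2,0⟩ k=>⟨1,2,0⟩
  composite₂ = (2 1; 1 2; 0 0)
Equal? equal; square commutes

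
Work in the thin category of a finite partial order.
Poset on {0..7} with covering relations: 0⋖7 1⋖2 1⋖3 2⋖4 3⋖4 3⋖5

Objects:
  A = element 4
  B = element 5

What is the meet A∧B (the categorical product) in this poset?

Answer: A∧B = 3

Trace:
Common predecessors of 4,5: {1,3}
  1 ≤ 3
  3 ≤ 3
glb = 3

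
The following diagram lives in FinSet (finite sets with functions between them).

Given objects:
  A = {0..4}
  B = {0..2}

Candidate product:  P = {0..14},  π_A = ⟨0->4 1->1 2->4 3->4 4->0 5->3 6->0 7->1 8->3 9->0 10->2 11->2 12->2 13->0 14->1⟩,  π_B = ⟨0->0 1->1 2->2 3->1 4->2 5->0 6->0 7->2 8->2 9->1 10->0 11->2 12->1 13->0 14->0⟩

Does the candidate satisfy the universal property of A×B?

Answer: NOT A VALID PRODUCT — duplicate pair at indices 13,6

Trace:
|A|·|B| = 5·3 = 15;  |P| = 15
Check the pairing map k ↦ (π_A(k), π_B(k)):
  0 -> (4,0)
  1 -> (1,1)
  2 -> (4,2)
  3 -> (4,1)
  4 -> (0,2)
  5 -> (3,0)
  6 -> (0,0)
  7 -> (1,2)
  8 -> (3,2)
  9 -> (0,1)
  10 -> (2,0)
  11 -> (2,2)
  12 -> (2,1)
  13 -> (0,0)  ✗ repeats pair of k=6
  14 -> (1,0)
distinct pairs in image: 14 / 15 needed
  → (0,0) hit at k=6 and k=13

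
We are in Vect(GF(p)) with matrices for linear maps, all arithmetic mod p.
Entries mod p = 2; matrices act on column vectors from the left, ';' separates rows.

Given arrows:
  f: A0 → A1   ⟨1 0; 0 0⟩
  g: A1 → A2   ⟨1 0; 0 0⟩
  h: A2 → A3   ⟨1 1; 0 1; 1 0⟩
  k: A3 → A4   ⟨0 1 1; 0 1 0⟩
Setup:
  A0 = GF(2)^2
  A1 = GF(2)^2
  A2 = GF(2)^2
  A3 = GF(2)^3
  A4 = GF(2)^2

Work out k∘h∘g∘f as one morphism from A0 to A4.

  e0=[1,0] f→[1,0] g→[1,0] h→[1,0,1] k→[1,0]
  e1=[0,1] f→[0,0] g→[0,0] h→[0,0,0] k→[0,0]
result: ⟨1 0; 0 0⟩

Answer: ⟨1 0; 0 0⟩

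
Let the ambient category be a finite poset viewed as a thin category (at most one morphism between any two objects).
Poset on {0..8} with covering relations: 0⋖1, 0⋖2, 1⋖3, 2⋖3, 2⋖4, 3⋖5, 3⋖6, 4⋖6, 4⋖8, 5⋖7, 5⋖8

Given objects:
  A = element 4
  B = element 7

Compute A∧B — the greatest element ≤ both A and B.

Common predecessors of 4,7: {0,2}
  0 <= 2
  2 <= 2
glb = 2

Answer: A∧B = 2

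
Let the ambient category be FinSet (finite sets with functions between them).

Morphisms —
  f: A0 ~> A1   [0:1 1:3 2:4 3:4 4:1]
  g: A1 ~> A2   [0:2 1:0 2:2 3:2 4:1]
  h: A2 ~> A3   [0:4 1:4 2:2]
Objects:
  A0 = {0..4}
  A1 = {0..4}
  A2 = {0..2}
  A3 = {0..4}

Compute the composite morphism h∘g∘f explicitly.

  0 f~>1 g~>0 h~>4
  1 f~>3 g~>2 h~>2
  2 f~>4 g~>1 h~>4
  3 f~>4 g~>1 h~>4
  4 f~>1 g~>0 h~>4
result: [0:4 1:2 2:4 3:4 4:4]

Answer: [0:4 1:2 2:4 3:4 4:4]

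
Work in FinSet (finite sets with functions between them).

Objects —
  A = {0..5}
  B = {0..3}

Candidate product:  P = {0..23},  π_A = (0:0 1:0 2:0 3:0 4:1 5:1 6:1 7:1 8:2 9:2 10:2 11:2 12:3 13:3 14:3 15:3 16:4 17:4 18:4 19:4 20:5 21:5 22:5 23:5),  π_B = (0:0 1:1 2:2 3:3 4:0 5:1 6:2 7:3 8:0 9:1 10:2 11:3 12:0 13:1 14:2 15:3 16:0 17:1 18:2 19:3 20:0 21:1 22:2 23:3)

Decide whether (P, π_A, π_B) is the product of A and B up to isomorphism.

Answer: VALID PRODUCT

Trace:
|A|·|B| = 6·4 = 24;  |P| = 24
Check the pairing map k ↦ (π_A(k), π_B(k)):
  0 : (0,0)
  1 : (0,1)
  2 : (0,2)
  3 : (0,3)
  4 : (1,0)
  5 : (1,1)
  6 : (1,2)
  7 : (1,3)
  8 : (2,0)
  9 : (2,1)
  10 : (2,2)
  11 : (2,3)
  12 : (3,0)
  13 : (3,1)
  14 : (3,2)
  15 : (3,3)
  16 : (4,0)
  17 : (4,1)
  18 : (4,2)
  19 : (4,3)
  20 : (5,0)
  21 : (5,1)
  22 : (5,2)
  23 : (5,3)
distinct pairs in image: 24 / 24 needed
  → bijection onto A×B; projections well-typed.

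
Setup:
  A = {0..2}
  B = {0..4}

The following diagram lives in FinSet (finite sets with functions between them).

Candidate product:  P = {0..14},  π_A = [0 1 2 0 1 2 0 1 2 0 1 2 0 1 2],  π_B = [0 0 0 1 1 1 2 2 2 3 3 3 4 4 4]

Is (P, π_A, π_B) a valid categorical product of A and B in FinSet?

|A|·|B| = 3·5 = 15;  |P| = 15
Check the pairing map k ↦ (π_A(k), π_B(k)):
  0 -> (0,0)
  1 -> (1,0)
  2 -> (2,0)
  3 -> (0,1)
  4 -> (1,1)
  5 -> (2,1)
  6 -> (0,2)
  7 -> (1,2)
  8 -> (2,2)
  9 -> (0,3)
  10 -> (1,3)
  11 -> (2,3)
  12 -> (0,4)
  13 -> (1,4)
  14 -> (2,4)
distinct pairs in image: 15 / 15 needed
  → bijection onto A×B; projections well-typed.

Answer: VALID PRODUCT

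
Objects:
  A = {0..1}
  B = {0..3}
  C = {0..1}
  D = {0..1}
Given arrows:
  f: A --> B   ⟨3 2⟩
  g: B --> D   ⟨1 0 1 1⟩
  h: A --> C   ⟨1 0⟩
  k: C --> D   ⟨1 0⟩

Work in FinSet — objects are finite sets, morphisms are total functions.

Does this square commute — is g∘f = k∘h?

Answer: DOES NOT COMMUTE

Trace:
1) trace f;g:
  0 f-->3 g-->1
  1 f-->2 g-->1
  ⟦path⟧₁ = ⟨1 1⟩
2) trace h;k:
  0 h-->1 k-->0
  1 h-->0 k-->1
  ⟦path⟧₂ = ⟨0 1⟩
Equal? NO — does not commute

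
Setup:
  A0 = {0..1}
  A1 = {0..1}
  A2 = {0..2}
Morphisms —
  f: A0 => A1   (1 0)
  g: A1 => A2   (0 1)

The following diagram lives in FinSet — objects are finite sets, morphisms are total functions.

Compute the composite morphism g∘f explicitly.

Answer: (1 0)

Trace:
  0 f=>1 g=>1
  1 f=>0 g=>0
⟦path⟧: (1 0)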